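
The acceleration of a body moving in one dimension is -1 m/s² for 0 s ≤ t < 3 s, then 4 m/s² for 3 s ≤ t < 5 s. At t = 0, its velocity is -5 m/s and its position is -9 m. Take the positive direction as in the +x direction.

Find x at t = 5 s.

-36.5 m

On each constant-a segment, Δv = aΔt and Δx = v₀Δt + ½aΔt²; chain segment to segment.
0–3 s: v starts -5 m/s; Δx = -5·3 + ½·-1·3² = -19.5 m; v ends -8 m/s.
3–5 s: v starts -8 m/s; Δx = -8·2 + ½·4·2² = -8 m; v ends 0 m/s.
x(5) = -9 + Σ Δx = -36.5 m.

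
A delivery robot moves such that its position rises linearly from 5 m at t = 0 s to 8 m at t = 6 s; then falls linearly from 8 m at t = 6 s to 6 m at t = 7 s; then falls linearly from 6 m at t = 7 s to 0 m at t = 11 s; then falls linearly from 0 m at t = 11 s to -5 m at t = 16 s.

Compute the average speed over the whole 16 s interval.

1 m/s

Average speed = (total path length)/(elapsed time); on a piecewise-linear x-t graph the path length is Σ|Δx|.
0–6 s: |Δx| = |8 − 5| = 3 m
6–7 s: |Δx| = |6 − 8| = 2 m
7–11 s: |Δx| = |0 − 6| = 6 m
11–16 s: |Δx| = |-5 − 0| = 5 m
Total path = 16 m; average speed = 16/16 = 1 m/s.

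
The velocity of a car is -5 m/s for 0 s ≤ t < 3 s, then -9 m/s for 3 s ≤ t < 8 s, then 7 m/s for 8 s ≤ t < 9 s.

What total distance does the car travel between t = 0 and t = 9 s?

Total distance travelled is ∫|v| dt — sum the magnitudes of each area piece.
0–3 s: |-5| × 3 = 15 m
3–8 s: |-9| × 5 = 45 m
8–9 s: |7| × 1 = 7 m
Total distance = 67 m

67 m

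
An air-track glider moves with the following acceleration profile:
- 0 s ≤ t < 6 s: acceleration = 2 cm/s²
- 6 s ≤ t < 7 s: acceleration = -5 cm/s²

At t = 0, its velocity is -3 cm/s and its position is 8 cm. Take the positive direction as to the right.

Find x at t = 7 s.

On each constant-a segment, Δv = aΔt and Δx = v₀Δt + ½aΔt²; chain segment to segment.
0–6 s: v starts -3 cm/s; Δx = -3·6 + ½·2·6² = 18 cm; v ends 9 cm/s.
6–7 s: v starts 9 cm/s; Δx = 9·1 + ½·-5·1² = 6.5 cm; v ends 4 cm/s.
x(7) = 8 + Σ Δx = 32.5 cm.

32.5 cm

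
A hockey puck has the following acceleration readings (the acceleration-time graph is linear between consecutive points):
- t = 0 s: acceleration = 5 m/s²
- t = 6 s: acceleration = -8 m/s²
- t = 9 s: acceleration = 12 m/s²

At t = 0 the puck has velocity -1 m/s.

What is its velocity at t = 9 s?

-4 m/s

Δv equals the area under the a-t graph; then v = v₀ + Δv.
0–6 s: ½(5 + -8)(6) = -9 m/s
6–9 s: ½(-8 + 12)(3) = 6 m/s
Δv = -3 m/s, so v(9) = -1 + (-3) = -4 m/s.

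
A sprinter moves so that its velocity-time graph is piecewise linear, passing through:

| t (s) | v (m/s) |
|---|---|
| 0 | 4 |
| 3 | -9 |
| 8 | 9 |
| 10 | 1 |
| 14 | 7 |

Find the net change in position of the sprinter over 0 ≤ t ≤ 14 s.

18.5 m

Net displacement equals the area under the velocity-time graph (areas below the axis count negative).
0–3 s: ½(4 + -9)(3) = -7.5 m
3–8 s: ½(-9 + 9)(5) = 0 m
8–10 s: ½(9 + 1)(2) = 10 m
10–14 s: ½(1 + 7)(4) = 16 m
Net displacement = 18.5 m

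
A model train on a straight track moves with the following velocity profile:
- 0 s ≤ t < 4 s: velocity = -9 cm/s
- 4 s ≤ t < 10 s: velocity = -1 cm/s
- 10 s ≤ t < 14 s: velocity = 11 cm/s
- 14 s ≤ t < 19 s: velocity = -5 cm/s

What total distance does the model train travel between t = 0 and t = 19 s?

111 cm

Total distance travelled is ∫|v| dt — sum the magnitudes of each area piece.
0–4 s: |-9| × 4 = 36 cm
4–10 s: |-1| × 6 = 6 cm
10–14 s: |11| × 4 = 44 cm
14–19 s: |-5| × 5 = 25 cm
Total distance = 111 cm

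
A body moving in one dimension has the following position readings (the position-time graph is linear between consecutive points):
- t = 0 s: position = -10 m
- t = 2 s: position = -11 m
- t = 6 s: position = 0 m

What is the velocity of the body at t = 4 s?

2.75 m/s

Velocity is the slope of the x-t graph on 2–6 s: (0 − -11)/(6 − 2) = 2.75 m/s.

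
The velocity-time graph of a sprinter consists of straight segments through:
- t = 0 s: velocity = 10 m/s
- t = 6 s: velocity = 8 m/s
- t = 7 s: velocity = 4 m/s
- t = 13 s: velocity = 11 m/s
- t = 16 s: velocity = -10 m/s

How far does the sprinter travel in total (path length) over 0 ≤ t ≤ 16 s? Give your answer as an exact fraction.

1691/14 m

Distance (not displacement) is the total path length: add the absolute areas under v-t.
0–6 s: |½(10 + 8)(6)| = 54 m
6–7 s: |½(8 + 4)(1)| = 6 m
7–13 s: |½(4 + 11)(6)| = 45 m
13–16 s: v = 0 at t = 102/7 s; triangle areas 121/14 + 50/7 = 221/14 m
Total distance = 1691/14 m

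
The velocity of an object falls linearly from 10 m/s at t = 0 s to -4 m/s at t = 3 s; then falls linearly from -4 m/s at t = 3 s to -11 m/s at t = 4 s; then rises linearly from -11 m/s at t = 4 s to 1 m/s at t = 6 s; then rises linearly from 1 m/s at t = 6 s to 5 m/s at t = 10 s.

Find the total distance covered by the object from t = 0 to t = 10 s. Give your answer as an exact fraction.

884/21 m

Distance (not displacement) is the total path length: add the absolute areas under v-t.
0–3 s: v = 0 at t = 15/7 s; triangle areas 75/7 + 12/7 = 87/7 m
3–4 s: |½(-4 + -11)(1)| = 7.5 m
4–6 s: v = 0 at t = 35/6 s; triangle areas 121/12 + 1/12 = 61/6 m
6–10 s: |½(1 + 5)(4)| = 12 m
Total distance = 884/21 m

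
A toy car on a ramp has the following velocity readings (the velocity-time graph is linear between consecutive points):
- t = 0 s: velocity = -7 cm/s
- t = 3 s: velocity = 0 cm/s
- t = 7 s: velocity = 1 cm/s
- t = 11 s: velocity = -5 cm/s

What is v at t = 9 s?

On 7–11 s the graph is linear from 1 to -5 cm/s: v(9) = 1 + (-5 − 1)·(9 − 7)/(11 − 7) = -2 cm/s.

-2 cm/s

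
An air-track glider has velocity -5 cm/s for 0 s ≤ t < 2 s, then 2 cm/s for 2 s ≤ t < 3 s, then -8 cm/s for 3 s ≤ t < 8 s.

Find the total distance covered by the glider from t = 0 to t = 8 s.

Total distance travelled is ∫|v| dt — sum the magnitudes of each area piece.
0–2 s: |-5| × 2 = 10 cm
2–3 s: |2| × 1 = 2 cm
3–8 s: |-8| × 5 = 40 cm
Total distance = 52 cm

52 cm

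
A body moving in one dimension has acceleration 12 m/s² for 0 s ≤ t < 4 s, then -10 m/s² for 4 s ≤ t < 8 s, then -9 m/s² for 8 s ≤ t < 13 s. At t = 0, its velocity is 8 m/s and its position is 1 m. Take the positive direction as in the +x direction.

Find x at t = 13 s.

On each constant-a segment, Δv = aΔt and Δx = v₀Δt + ½aΔt²; chain segment to segment.
0–4 s: v starts 8 m/s; Δx = 8·4 + ½·12·4² = 128 m; v ends 56 m/s.
4–8 s: v starts 56 m/s; Δx = 56·4 + ½·-10·4² = 144 m; v ends 16 m/s.
8–13 s: v starts 16 m/s; Δx = 16·5 + ½·-9·5² = -32.5 m; v ends -29 m/s.
x(13) = 1 + Σ Δx = 240.5 m.

240.5 m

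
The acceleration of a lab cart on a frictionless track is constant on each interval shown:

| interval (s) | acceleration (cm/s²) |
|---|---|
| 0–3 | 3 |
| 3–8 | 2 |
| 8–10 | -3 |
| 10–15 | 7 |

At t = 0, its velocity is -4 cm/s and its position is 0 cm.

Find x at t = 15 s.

On each constant-a segment, Δv = aΔt and Δx = v₀Δt + ½aΔt²; chain segment to segment.
0–3 s: v starts -4 cm/s; Δx = -4·3 + ½·3·3² = 1.5 cm; v ends 5 cm/s.
3–8 s: v starts 5 cm/s; Δx = 5·5 + ½·2·5² = 50 cm; v ends 15 cm/s.
8–10 s: v starts 15 cm/s; Δx = 15·2 + ½·-3·2² = 24 cm; v ends 9 cm/s.
10–15 s: v starts 9 cm/s; Δx = 9·5 + ½·7·5² = 132.5 cm; v ends 44 cm/s.
x(15) = 0 + Σ Δx = 208 cm.

208 cm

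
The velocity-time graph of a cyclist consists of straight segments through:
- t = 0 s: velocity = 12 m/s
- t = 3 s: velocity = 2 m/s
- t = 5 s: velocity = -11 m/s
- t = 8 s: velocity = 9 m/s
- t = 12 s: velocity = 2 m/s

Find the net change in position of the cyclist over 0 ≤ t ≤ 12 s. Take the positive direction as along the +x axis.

31 m

Net displacement equals the area under the velocity-time graph (areas below the axis count negative).
0–3 s: ½(12 + 2)(3) = 21 m
3–5 s: ½(2 + -11)(2) = -9 m
5–8 s: ½(-11 + 9)(3) = -3 m
8–12 s: ½(9 + 2)(4) = 22 m
Net displacement = 31 m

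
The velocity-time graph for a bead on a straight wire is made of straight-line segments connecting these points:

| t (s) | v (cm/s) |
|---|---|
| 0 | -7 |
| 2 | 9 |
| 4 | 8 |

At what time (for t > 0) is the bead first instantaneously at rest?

t = 0.875 s

v changes sign on 0–2 s (from -7 to 9); the graph is linear there, so v = 0 at t = 0 + (7)·(2 − 0)/(9 − -7) = 0.875 s.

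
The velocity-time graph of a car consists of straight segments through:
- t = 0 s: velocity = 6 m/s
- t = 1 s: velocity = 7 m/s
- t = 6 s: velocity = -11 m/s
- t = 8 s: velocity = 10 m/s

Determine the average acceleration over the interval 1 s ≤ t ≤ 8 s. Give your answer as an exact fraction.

Average acceleration = Δv/Δt = (10 − 7)/(8 − 1) = 3/7 m/s².

3/7 m/s²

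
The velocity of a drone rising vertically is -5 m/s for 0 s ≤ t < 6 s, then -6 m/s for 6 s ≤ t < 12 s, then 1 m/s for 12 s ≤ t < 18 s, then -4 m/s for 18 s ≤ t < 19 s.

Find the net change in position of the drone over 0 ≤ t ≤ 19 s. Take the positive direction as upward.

Net displacement equals the area under the velocity-time graph (areas below the axis count negative).
0–6 s: -5 × 6 = -30 m
6–12 s: -6 × 6 = -36 m
12–18 s: 1 × 6 = 6 m
18–19 s: -4 × 1 = -4 m
Net displacement = -64 m

-64 m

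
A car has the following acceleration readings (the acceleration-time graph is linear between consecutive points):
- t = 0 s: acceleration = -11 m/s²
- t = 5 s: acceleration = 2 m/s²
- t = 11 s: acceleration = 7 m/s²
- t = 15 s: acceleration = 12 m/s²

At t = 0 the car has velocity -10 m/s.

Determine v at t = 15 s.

Δv equals the area under the a-t graph; then v = v₀ + Δv.
0–5 s: ½(-11 + 2)(5) = -22.5 m/s
5–11 s: ½(2 + 7)(6) = 27 m/s
11–15 s: ½(7 + 12)(4) = 38 m/s
Δv = 42.5 m/s, so v(15) = -10 + (42.5) = 32.5 m/s.

32.5 m/s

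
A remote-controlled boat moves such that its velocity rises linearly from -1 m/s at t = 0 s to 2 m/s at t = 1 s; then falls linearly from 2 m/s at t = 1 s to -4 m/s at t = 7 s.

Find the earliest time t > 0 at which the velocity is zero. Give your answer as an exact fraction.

v changes sign on 0–1 s (from -1 to 2); the graph is linear there, so v = 0 at t = 0 + (1)·(1 − 0)/(2 − -1) = 1/3 s.

t = 1/3 s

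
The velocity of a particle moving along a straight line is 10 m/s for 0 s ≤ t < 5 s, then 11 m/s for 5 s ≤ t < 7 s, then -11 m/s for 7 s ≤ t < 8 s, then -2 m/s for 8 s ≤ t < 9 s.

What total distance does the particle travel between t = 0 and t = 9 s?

85 m

Distance (not displacement) is the total path length: add the absolute areas under v-t.
0–5 s: |10| × 5 = 50 m
5–7 s: |11| × 2 = 22 m
7–8 s: |-11| × 1 = 11 m
8–9 s: |-2| × 1 = 2 m
Total distance = 85 m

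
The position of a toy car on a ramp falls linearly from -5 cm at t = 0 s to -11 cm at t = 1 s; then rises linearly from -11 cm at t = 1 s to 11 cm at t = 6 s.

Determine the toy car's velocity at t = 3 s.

Velocity is the slope of the x-t graph on 1–6 s: (11 − -11)/(6 − 1) = 4.4 cm/s.

4.4 cm/s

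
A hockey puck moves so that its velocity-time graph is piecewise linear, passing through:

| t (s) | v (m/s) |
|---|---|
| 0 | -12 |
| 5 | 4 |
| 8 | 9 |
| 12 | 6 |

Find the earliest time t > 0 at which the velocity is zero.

v changes sign on 0–5 s (from -12 to 4); the graph is linear there, so v = 0 at t = 0 + (12)·(5 − 0)/(4 − -12) = 3.75 s.

t = 3.75 s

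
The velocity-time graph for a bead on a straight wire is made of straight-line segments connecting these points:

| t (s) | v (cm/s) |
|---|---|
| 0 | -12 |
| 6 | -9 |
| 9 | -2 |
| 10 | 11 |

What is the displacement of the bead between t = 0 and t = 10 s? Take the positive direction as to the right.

-75 cm

Displacement is the signed area under the v-t curve.
0–6 s: ½(-12 + -9)(6) = -63 cm
6–9 s: ½(-9 + -2)(3) = -16.5 cm
9–10 s: ½(-2 + 11)(1) = 4.5 cm
Net displacement = -75 cm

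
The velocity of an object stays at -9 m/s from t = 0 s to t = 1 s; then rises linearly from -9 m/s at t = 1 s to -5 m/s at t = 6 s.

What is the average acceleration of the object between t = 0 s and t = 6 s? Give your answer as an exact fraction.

2/3 m/s²

Average acceleration = Δv/Δt = (-5 − -9)/(6 − 0) = 2/3 m/s².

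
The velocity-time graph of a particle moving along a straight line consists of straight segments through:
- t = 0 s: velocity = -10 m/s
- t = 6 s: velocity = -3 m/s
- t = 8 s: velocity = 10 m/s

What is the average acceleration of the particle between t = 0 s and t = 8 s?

2.5 m/s²

Average acceleration = Δv/Δt = (10 − -10)/(8 − 0) = 2.5 m/s².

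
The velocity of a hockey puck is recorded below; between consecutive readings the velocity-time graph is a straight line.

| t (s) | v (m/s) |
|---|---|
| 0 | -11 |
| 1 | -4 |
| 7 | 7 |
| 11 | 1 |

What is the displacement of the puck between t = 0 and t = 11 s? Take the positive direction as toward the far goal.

Displacement is the signed area under the v-t curve.
0–1 s: ½(-11 + -4)(1) = -7.5 m
1–7 s: ½(-4 + 7)(6) = 9 m
7–11 s: ½(7 + 1)(4) = 16 m
Net displacement = 17.5 m

17.5 m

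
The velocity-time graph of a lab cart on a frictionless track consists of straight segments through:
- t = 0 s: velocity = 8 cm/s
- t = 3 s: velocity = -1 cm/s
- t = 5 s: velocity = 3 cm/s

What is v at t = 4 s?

On 3–5 s the graph is linear from -1 to 3 cm/s: v(4) = -1 + (3 − -1)·(4 − 3)/(5 − 3) = 1 cm/s.

1 cm/s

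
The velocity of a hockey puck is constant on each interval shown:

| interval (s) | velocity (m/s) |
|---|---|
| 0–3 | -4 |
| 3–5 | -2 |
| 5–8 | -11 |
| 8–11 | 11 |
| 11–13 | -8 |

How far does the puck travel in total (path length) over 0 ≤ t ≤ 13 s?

98 m

Total distance travelled is ∫|v| dt — sum the magnitudes of each area piece.
0–3 s: |-4| × 3 = 12 m
3–5 s: |-2| × 2 = 4 m
5–8 s: |-11| × 3 = 33 m
8–11 s: |11| × 3 = 33 m
11–13 s: |-8| × 2 = 16 m
Total distance = 98 m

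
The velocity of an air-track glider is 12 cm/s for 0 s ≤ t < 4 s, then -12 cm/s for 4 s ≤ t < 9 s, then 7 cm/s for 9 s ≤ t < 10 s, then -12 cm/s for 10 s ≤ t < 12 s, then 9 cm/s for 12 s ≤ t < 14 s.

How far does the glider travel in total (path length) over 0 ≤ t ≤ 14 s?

157 cm

Distance (not displacement) is the total path length: add the absolute areas under v-t.
0–4 s: |12| × 4 = 48 cm
4–9 s: |-12| × 5 = 60 cm
9–10 s: |7| × 1 = 7 cm
10–12 s: |-12| × 2 = 24 cm
12–14 s: |9| × 2 = 18 cm
Total distance = 157 cm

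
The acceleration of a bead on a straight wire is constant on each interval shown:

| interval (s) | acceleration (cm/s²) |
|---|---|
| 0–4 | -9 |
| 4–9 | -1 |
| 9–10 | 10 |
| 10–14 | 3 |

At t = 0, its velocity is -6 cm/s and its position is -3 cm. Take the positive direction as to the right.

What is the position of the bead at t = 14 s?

-487.5 cm

On each constant-a segment, Δv = aΔt and Δx = v₀Δt + ½aΔt²; chain segment to segment.
0–4 s: v starts -6 cm/s; Δx = -6·4 + ½·-9·4² = -96 cm; v ends -42 cm/s.
4–9 s: v starts -42 cm/s; Δx = -42·5 + ½·-1·5² = -222.5 cm; v ends -47 cm/s.
9–10 s: v starts -47 cm/s; Δx = -47·1 + ½·10·1² = -42 cm; v ends -37 cm/s.
10–14 s: v starts -37 cm/s; Δx = -37·4 + ½·3·4² = -124 cm; v ends -25 cm/s.
x(14) = -3 + Σ Δx = -487.5 cm.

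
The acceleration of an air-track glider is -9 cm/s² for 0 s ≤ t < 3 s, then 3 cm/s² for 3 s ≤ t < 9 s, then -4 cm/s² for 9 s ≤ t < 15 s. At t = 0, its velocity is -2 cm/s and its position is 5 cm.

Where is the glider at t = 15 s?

-299.5 cm

On each constant-a segment, Δv = aΔt and Δx = v₀Δt + ½aΔt²; chain segment to segment.
0–3 s: v starts -2 cm/s; Δx = -2·3 + ½·-9·3² = -46.5 cm; v ends -29 cm/s.
3–9 s: v starts -29 cm/s; Δx = -29·6 + ½·3·6² = -120 cm; v ends -11 cm/s.
9–15 s: v starts -11 cm/s; Δx = -11·6 + ½·-4·6² = -138 cm; v ends -35 cm/s.
x(15) = 5 + Σ Δx = -299.5 cm.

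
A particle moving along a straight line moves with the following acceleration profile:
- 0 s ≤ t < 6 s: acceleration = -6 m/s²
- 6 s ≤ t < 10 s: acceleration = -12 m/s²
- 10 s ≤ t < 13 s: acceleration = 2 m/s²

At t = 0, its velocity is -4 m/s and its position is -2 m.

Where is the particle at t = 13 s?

-645 m

On each constant-a segment, Δv = aΔt and Δx = v₀Δt + ½aΔt²; chain segment to segment.
0–6 s: v starts -4 m/s; Δx = -4·6 + ½·-6·6² = -132 m; v ends -40 m/s.
6–10 s: v starts -40 m/s; Δx = -40·4 + ½·-12·4² = -256 m; v ends -88 m/s.
10–13 s: v starts -88 m/s; Δx = -88·3 + ½·2·3² = -255 m; v ends -82 m/s.
x(13) = -2 + Σ Δx = -645 m.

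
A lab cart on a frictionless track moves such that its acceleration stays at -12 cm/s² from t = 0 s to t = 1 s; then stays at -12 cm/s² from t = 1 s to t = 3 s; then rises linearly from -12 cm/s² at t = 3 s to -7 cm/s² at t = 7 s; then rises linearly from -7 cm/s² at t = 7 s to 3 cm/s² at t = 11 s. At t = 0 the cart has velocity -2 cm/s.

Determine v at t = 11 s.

Δv equals the area under the a-t graph; then v = v₀ + Δv.
0–1 s: -12 × 1 = -12 cm/s
1–3 s: -12 × 2 = -24 cm/s
3–7 s: ½(-12 + -7)(4) = -38 cm/s
7–11 s: ½(-7 + 3)(4) = -8 cm/s
Δv = -82 cm/s, so v(11) = -2 + (-82) = -84 cm/s.

-84 cm/s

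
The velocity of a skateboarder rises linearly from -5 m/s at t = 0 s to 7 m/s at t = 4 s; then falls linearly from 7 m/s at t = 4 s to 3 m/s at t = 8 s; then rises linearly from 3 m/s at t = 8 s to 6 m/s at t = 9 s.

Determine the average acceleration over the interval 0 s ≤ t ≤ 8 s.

Average acceleration = Δv/Δt = (3 − -5)/(8 − 0) = 1 m/s².

1 m/s²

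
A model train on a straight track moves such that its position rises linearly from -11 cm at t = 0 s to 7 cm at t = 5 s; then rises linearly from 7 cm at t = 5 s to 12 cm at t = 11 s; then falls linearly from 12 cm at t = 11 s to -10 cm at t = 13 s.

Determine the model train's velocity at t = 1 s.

3.6 cm/s

Velocity is the slope of the x-t graph on 0–5 s: (7 − -11)/(5 − 0) = 3.6 cm/s.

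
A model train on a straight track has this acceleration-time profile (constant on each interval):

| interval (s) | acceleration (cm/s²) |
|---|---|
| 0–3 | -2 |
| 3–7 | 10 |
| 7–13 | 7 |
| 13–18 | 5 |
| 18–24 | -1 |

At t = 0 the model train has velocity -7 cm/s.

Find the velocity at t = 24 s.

88 cm/s

Δv equals the area under the a-t graph; then v = v₀ + Δv.
0–3 s: -2 × 3 = -6 cm/s
3–7 s: 10 × 4 = 40 cm/s
7–13 s: 7 × 6 = 42 cm/s
13–18 s: 5 × 5 = 25 cm/s
18–24 s: -1 × 6 = -6 cm/s
Δv = 95 cm/s, so v(24) = -7 + (95) = 88 cm/s.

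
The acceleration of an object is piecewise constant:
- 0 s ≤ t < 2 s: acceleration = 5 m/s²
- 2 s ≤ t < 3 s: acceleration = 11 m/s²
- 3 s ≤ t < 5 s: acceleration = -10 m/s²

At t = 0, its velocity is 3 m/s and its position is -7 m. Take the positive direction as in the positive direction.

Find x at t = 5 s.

55.5 m

On each constant-a segment, Δv = aΔt and Δx = v₀Δt + ½aΔt²; chain segment to segment.
0–2 s: v starts 3 m/s; Δx = 3·2 + ½·5·2² = 16 m; v ends 13 m/s.
2–3 s: v starts 13 m/s; Δx = 13·1 + ½·11·1² = 18.5 m; v ends 24 m/s.
3–5 s: v starts 24 m/s; Δx = 24·2 + ½·-10·2² = 28 m; v ends 4 m/s.
x(5) = -7 + Σ Δx = 55.5 m.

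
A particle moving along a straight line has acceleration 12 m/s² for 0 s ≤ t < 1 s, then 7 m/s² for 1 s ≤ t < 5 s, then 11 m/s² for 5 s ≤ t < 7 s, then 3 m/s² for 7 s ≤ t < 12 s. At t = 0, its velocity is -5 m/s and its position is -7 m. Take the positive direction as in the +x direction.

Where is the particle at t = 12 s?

On each constant-a segment, Δv = aΔt and Δx = v₀Δt + ½aΔt²; chain segment to segment.
0–1 s: v starts -5 m/s; Δx = -5·1 + ½·12·1² = 1 m; v ends 7 m/s.
1–5 s: v starts 7 m/s; Δx = 7·4 + ½·7·4² = 84 m; v ends 35 m/s.
5–7 s: v starts 35 m/s; Δx = 35·2 + ½·11·2² = 92 m; v ends 57 m/s.
7–12 s: v starts 57 m/s; Δx = 57·5 + ½·3·5² = 322.5 m; v ends 72 m/s.
x(12) = -7 + Σ Δx = 492.5 m.

492.5 m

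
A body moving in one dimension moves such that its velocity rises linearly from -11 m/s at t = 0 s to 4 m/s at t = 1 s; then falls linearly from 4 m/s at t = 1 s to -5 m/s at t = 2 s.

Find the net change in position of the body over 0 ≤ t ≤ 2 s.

-4 m

Displacement is the signed area under the v-t curve.
0–1 s: ½(-11 + 4)(1) = -3.5 m
1–2 s: ½(4 + -5)(1) = -0.5 m
Net displacement = -4 m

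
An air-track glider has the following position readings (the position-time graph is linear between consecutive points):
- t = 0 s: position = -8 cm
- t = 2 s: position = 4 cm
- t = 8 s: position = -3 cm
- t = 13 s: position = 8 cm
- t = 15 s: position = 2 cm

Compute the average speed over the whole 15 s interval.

2.4 cm/s

Average speed = (total path length)/(elapsed time); on a piecewise-linear x-t graph the path length is Σ|Δx|.
0–2 s: |Δx| = |4 − -8| = 12 cm
2–8 s: |Δx| = |-3 − 4| = 7 cm
8–13 s: |Δx| = |8 − -3| = 11 cm
13–15 s: |Δx| = |2 − 8| = 6 cm
Total path = 36 cm; average speed = 36/15 = 2.4 cm/s.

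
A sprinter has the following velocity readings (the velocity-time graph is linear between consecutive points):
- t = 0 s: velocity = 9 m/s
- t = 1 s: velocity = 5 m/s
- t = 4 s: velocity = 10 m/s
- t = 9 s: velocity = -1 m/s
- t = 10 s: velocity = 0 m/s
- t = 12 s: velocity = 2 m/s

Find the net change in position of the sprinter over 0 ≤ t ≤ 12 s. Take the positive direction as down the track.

53.5 m

Displacement is the signed area under the v-t curve.
0–1 s: ½(9 + 5)(1) = 7 m
1–4 s: ½(5 + 10)(3) = 22.5 m
4–9 s: ½(10 + -1)(5) = 22.5 m
9–10 s: ½(-1 + 0)(1) = -0.5 m
10–12 s: ½(0 + 2)(2) = 2 m
Net displacement = 53.5 m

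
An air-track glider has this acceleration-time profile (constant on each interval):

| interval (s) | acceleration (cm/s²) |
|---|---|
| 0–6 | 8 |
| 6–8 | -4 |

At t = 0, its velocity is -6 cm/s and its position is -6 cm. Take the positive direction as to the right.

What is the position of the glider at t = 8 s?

178 cm

On each constant-a segment, Δv = aΔt and Δx = v₀Δt + ½aΔt²; chain segment to segment.
0–6 s: v starts -6 cm/s; Δx = -6·6 + ½·8·6² = 108 cm; v ends 42 cm/s.
6–8 s: v starts 42 cm/s; Δx = 42·2 + ½·-4·2² = 76 cm; v ends 34 cm/s.
x(8) = -6 + Σ Δx = 178 cm.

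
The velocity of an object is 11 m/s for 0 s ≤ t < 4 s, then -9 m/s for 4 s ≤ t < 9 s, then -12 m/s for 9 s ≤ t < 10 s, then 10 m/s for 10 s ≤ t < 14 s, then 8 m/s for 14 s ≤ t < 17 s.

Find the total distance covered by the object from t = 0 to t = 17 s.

Total distance travelled is ∫|v| dt — sum the magnitudes of each area piece.
0–4 s: |11| × 4 = 44 m
4–9 s: |-9| × 5 = 45 m
9–10 s: |-12| × 1 = 12 m
10–14 s: |10| × 4 = 40 m
14–17 s: |8| × 3 = 24 m
Total distance = 165 m

165 m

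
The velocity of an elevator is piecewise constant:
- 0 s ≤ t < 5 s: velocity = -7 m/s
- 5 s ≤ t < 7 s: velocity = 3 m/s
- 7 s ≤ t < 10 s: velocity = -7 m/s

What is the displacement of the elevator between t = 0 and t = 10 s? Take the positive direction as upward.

Net displacement equals the area under the velocity-time graph (areas below the axis count negative).
0–5 s: -7 × 5 = -35 m
5–7 s: 3 × 2 = 6 m
7–10 s: -7 × 3 = -21 m
Net displacement = -50 m

-50 m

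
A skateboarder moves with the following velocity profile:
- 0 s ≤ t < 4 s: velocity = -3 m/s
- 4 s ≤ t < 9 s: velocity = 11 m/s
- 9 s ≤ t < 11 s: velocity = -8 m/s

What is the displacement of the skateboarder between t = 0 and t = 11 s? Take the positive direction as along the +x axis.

Displacement is the signed area under the v-t curve.
0–4 s: -3 × 4 = -12 m
4–9 s: 11 × 5 = 55 m
9–11 s: -8 × 2 = -16 m
Net displacement = 27 m

27 m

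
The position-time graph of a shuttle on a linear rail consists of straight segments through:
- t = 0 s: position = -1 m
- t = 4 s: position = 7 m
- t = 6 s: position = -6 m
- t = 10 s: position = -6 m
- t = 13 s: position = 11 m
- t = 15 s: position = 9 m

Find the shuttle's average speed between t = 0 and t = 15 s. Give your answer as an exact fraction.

8/3 m/s

Average speed = (total path length)/(elapsed time); on a piecewise-linear x-t graph the path length is Σ|Δx|.
0–4 s: |Δx| = |7 − -1| = 8 m
4–6 s: |Δx| = |-6 − 7| = 13 m
6–10 s: |Δx| = |-6 − -6| = 0 m
10–13 s: |Δx| = |11 − -6| = 17 m
13–15 s: |Δx| = |9 − 11| = 2 m
Total path = 40 m; average speed = 40/15 = 8/3 m/s.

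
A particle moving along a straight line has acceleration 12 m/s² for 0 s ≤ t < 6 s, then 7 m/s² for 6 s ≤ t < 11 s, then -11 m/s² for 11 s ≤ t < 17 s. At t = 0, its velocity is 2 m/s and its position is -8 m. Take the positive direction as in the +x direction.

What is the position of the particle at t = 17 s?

On each constant-a segment, Δv = aΔt and Δx = v₀Δt + ½aΔt²; chain segment to segment.
0–6 s: v starts 2 m/s; Δx = 2·6 + ½·12·6² = 228 m; v ends 74 m/s.
6–11 s: v starts 74 m/s; Δx = 74·5 + ½·7·5² = 457.5 m; v ends 109 m/s.
11–17 s: v starts 109 m/s; Δx = 109·6 + ½·-11·6² = 456 m; v ends 43 m/s.
x(17) = -8 + Σ Δx = 1133.5 m.

1133.5 m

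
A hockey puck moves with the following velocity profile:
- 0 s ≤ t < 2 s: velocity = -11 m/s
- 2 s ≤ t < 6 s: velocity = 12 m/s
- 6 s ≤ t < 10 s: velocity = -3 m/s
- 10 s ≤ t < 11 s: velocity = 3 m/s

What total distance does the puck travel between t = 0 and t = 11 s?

Distance (not displacement) is the total path length: add the absolute areas under v-t.
0–2 s: |-11| × 2 = 22 m
2–6 s: |12| × 4 = 48 m
6–10 s: |-3| × 4 = 12 m
10–11 s: |3| × 1 = 3 m
Total distance = 85 m

85 m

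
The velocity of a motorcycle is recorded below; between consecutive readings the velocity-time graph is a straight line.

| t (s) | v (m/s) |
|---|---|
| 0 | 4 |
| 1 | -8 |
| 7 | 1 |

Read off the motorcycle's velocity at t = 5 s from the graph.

On 1–7 s the graph is linear from -8 to 1 m/s: v(5) = -8 + (1 − -8)·(5 − 1)/(7 − 1) = -2 m/s.

-2 m/s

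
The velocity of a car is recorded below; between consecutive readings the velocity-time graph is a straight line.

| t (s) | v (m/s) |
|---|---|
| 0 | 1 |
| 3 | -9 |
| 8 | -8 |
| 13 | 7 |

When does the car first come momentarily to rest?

v changes sign on 0–3 s (from 1 to -9); the graph is linear there, so v = 0 at t = 0 + (-1)·(3 − 0)/(-9 − 1) = 0.3 s.

t = 0.3 s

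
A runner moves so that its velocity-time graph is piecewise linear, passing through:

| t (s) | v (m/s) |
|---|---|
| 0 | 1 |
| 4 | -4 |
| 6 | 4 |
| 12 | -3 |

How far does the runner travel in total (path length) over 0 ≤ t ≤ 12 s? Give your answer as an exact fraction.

753/35 m

Total distance travelled is ∫|v| dt — sum the magnitudes of each area piece.
0–4 s: v = 0 at t = 0.8 s; triangle areas 0.4 + 6.4 = 6.8 m
4–6 s: v = 0 at t = 5 s; triangle areas 2 + 2 = 4 m
6–12 s: v = 0 at t = 66/7 s; triangle areas 48/7 + 27/7 = 75/7 m
Total distance = 753/35 m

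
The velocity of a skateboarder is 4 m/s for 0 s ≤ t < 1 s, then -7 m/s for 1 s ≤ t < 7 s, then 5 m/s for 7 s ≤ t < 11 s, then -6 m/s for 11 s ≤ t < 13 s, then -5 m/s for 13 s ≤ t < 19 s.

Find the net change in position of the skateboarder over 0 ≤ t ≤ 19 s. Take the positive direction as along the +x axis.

-60 m

Displacement is the signed area under the v-t curve.
0–1 s: 4 × 1 = 4 m
1–7 s: -7 × 6 = -42 m
7–11 s: 5 × 4 = 20 m
11–13 s: -6 × 2 = -12 m
13–19 s: -5 × 6 = -30 m
Net displacement = -60 m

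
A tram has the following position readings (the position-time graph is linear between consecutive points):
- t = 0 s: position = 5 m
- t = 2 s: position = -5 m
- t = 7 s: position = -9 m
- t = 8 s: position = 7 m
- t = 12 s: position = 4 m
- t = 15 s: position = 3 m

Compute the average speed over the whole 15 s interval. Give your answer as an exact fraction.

Average speed = (total path length)/(elapsed time); on a piecewise-linear x-t graph the path length is Σ|Δx|.
0–2 s: |Δx| = |-5 − 5| = 10 m
2–7 s: |Δx| = |-9 − -5| = 4 m
7–8 s: |Δx| = |7 − -9| = 16 m
8–12 s: |Δx| = |4 − 7| = 3 m
12–15 s: |Δx| = |3 − 4| = 1 m
Total path = 34 m; average speed = 34/15 = 34/15 m/s.

34/15 m/s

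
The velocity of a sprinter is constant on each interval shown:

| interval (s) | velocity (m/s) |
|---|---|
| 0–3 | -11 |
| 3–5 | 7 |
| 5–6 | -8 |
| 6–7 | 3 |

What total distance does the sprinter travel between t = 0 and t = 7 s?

Distance (not displacement) is the total path length: add the absolute areas under v-t.
0–3 s: |-11| × 3 = 33 m
3–5 s: |7| × 2 = 14 m
5–6 s: |-8| × 1 = 8 m
6–7 s: |3| × 1 = 3 m
Total distance = 58 m

58 m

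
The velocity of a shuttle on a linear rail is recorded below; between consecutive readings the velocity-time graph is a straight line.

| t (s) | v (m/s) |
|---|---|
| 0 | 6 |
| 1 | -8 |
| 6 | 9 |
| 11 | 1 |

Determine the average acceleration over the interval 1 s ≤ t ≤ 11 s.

Average acceleration = Δv/Δt = (1 − -8)/(11 − 1) = 0.9 m/s².

0.9 m/s²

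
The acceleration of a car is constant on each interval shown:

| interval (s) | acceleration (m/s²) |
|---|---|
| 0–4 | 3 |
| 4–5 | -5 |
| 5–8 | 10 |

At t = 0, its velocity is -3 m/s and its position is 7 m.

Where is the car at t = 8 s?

82.5 m

On each constant-a segment, Δv = aΔt and Δx = v₀Δt + ½aΔt²; chain segment to segment.
0–4 s: v starts -3 m/s; Δx = -3·4 + ½·3·4² = 12 m; v ends 9 m/s.
4–5 s: v starts 9 m/s; Δx = 9·1 + ½·-5·1² = 6.5 m; v ends 4 m/s.
5–8 s: v starts 4 m/s; Δx = 4·3 + ½·10·3² = 57 m; v ends 34 m/s.
x(8) = 7 + Σ Δx = 82.5 m.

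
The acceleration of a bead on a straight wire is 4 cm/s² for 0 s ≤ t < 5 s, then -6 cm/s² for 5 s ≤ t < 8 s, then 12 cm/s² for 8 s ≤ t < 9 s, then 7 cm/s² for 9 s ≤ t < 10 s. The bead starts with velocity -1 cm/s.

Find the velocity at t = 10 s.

20 cm/s

Δv equals the area under the a-t graph; then v = v₀ + Δv.
0–5 s: 4 × 5 = 20 cm/s
5–8 s: -6 × 3 = -18 cm/s
8–9 s: 12 × 1 = 12 cm/s
9–10 s: 7 × 1 = 7 cm/s
Δv = 21 cm/s, so v(10) = -1 + (21) = 20 cm/s.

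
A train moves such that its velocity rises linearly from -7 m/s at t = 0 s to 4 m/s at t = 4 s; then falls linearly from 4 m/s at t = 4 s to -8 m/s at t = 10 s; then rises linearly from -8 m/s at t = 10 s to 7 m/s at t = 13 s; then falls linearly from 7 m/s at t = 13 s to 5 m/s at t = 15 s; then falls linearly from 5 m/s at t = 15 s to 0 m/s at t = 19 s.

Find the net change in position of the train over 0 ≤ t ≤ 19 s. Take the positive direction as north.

Net displacement equals the area under the velocity-time graph (areas below the axis count negative).
0–4 s: ½(-7 + 4)(4) = -6 m
4–10 s: ½(4 + -8)(6) = -12 m
10–13 s: ½(-8 + 7)(3) = -1.5 m
13–15 s: ½(7 + 5)(2) = 12 m
15–19 s: ½(5 + 0)(4) = 10 m
Net displacement = 2.5 m

2.5 m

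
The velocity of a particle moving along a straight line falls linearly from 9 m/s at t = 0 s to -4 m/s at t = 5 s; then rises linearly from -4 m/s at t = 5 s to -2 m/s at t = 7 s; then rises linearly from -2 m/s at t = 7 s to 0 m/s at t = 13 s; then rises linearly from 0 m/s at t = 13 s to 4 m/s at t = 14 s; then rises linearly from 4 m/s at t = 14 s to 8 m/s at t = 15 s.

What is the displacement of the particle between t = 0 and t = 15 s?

Displacement is the signed area under the v-t curve.
0–5 s: ½(9 + -4)(5) = 12.5 m
5–7 s: ½(-4 + -2)(2) = -6 m
7–13 s: ½(-2 + 0)(6) = -6 m
13–14 s: ½(0 + 4)(1) = 2 m
14–15 s: ½(4 + 8)(1) = 6 m
Net displacement = 8.5 m

8.5 m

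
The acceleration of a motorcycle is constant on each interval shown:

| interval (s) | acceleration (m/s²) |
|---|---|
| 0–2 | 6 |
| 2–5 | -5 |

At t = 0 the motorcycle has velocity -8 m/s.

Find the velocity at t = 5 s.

Δv equals the area under the a-t graph; then v = v₀ + Δv.
0–2 s: 6 × 2 = 12 m/s
2–5 s: -5 × 3 = -15 m/s
Δv = -3 m/s, so v(5) = -8 + (-3) = -11 m/s.

-11 m/s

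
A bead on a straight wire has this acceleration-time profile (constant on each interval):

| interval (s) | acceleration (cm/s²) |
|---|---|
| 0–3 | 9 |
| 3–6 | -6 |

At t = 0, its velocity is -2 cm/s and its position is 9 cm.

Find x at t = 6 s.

91.5 cm

On each constant-a segment, Δv = aΔt and Δx = v₀Δt + ½aΔt²; chain segment to segment.
0–3 s: v starts -2 cm/s; Δx = -2·3 + ½·9·3² = 34.5 cm; v ends 25 cm/s.
3–6 s: v starts 25 cm/s; Δx = 25·3 + ½·-6·3² = 48 cm; v ends 7 cm/s.
x(6) = 9 + Σ Δx = 91.5 cm.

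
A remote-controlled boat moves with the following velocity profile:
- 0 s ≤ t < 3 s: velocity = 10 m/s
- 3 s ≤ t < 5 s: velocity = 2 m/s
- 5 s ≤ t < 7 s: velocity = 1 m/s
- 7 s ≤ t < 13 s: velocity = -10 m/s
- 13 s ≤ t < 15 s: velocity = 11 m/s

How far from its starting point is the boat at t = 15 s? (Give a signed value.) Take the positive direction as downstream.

Net displacement equals the area under the velocity-time graph (areas below the axis count negative).
0–3 s: 10 × 3 = 30 m
3–5 s: 2 × 2 = 4 m
5–7 s: 1 × 2 = 2 m
7–13 s: -10 × 6 = -60 m
13–15 s: 11 × 2 = 22 m
Net displacement = -2 m

-2 m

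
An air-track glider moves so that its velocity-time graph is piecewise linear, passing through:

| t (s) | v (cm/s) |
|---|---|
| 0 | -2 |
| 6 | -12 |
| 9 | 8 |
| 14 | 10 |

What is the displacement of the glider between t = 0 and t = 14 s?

Displacement is the signed area under the v-t curve.
0–6 s: ½(-2 + -12)(6) = -42 cm
6–9 s: ½(-12 + 8)(3) = -6 cm
9–14 s: ½(8 + 10)(5) = 45 cm
Net displacement = -3 cm

-3 cm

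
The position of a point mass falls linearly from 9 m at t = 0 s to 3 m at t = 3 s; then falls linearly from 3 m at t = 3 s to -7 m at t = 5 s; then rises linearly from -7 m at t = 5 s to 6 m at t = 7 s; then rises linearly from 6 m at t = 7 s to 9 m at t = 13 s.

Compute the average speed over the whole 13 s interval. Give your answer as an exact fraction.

Average speed = (total path length)/(elapsed time); on a piecewise-linear x-t graph the path length is Σ|Δx|.
0–3 s: |Δx| = |3 − 9| = 6 m
3–5 s: |Δx| = |-7 − 3| = 10 m
5–7 s: |Δx| = |6 − -7| = 13 m
7–13 s: |Δx| = |9 − 6| = 3 m
Total path = 32 m; average speed = 32/13 = 32/13 m/s.

32/13 m/s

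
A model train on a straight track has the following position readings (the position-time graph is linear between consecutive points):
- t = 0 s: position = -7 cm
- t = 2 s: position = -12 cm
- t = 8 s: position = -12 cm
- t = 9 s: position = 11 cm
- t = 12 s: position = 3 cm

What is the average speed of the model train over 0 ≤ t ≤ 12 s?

3 cm/s

Average speed = (total path length)/(elapsed time); on a piecewise-linear x-t graph the path length is Σ|Δx|.
0–2 s: |Δx| = |-12 − -7| = 5 cm
2–8 s: |Δx| = |-12 − -12| = 0 cm
8–9 s: |Δx| = |11 − -12| = 23 cm
9–12 s: |Δx| = |3 − 11| = 8 cm
Total path = 36 cm; average speed = 36/12 = 3 cm/s.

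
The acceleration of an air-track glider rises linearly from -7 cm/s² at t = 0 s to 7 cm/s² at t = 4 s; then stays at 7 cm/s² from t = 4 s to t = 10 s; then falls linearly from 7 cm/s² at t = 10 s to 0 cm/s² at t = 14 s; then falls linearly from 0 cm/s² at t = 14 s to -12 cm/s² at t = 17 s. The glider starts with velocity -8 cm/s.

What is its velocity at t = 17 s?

30 cm/s

Δv equals the area under the a-t graph; then v = v₀ + Δv.
0–4 s: ½(-7 + 7)(4) = 0 cm/s
4–10 s: 7 × 6 = 42 cm/s
10–14 s: ½(7 + 0)(4) = 14 cm/s
14–17 s: ½(0 + -12)(3) = -18 cm/s
Δv = 38 cm/s, so v(17) = -8 + (38) = 30 cm/s.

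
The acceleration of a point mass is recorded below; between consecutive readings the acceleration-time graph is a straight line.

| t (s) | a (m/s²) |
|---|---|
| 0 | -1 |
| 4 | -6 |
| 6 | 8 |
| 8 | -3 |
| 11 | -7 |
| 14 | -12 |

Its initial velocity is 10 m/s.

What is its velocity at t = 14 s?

Δv equals the area under the a-t graph; then v = v₀ + Δv.
0–4 s: ½(-1 + -6)(4) = -14 m/s
4–6 s: ½(-6 + 8)(2) = 2 m/s
6–8 s: ½(8 + -3)(2) = 5 m/s
8–11 s: ½(-3 + -7)(3) = -15 m/s
11–14 s: ½(-7 + -12)(3) = -28.5 m/s
Δv = -50.5 m/s, so v(14) = 10 + (-50.5) = -40.5 m/s.

-40.5 m/s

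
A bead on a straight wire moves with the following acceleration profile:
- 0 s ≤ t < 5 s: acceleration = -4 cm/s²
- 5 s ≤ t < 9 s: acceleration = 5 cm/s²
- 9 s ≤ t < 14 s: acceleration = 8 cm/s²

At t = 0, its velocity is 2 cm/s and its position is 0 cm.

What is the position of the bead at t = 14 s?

On each constant-a segment, Δv = aΔt and Δx = v₀Δt + ½aΔt²; chain segment to segment.
0–5 s: v starts 2 cm/s; Δx = 2·5 + ½·-4·5² = -40 cm; v ends -18 cm/s.
5–9 s: v starts -18 cm/s; Δx = -18·4 + ½·5·4² = -32 cm; v ends 2 cm/s.
9–14 s: v starts 2 cm/s; Δx = 2·5 + ½·8·5² = 110 cm; v ends 42 cm/s.
x(14) = 0 + Σ Δx = 38 cm.

38 cm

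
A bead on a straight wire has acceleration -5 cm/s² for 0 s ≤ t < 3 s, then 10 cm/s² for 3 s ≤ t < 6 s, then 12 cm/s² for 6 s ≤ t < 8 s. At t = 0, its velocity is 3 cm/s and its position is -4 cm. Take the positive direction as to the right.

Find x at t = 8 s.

51.5 cm

On each constant-a segment, Δv = aΔt and Δx = v₀Δt + ½aΔt²; chain segment to segment.
0–3 s: v starts 3 cm/s; Δx = 3·3 + ½·-5·3² = -13.5 cm; v ends -12 cm/s.
3–6 s: v starts -12 cm/s; Δx = -12·3 + ½·10·3² = 9 cm; v ends 18 cm/s.
6–8 s: v starts 18 cm/s; Δx = 18·2 + ½·12·2² = 60 cm; v ends 42 cm/s.
x(8) = -4 + Σ Δx = 51.5 cm.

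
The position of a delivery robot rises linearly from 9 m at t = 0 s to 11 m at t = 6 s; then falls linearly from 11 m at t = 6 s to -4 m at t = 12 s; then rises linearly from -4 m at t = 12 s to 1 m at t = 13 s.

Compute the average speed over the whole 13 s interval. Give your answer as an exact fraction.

22/13 m/s

Average speed = (total path length)/(elapsed time); on a piecewise-linear x-t graph the path length is Σ|Δx|.
0–6 s: |Δx| = |11 − 9| = 2 m
6–12 s: |Δx| = |-4 − 11| = 15 m
12–13 s: |Δx| = |1 − -4| = 5 m
Total path = 22 m; average speed = 22/13 = 22/13 m/s.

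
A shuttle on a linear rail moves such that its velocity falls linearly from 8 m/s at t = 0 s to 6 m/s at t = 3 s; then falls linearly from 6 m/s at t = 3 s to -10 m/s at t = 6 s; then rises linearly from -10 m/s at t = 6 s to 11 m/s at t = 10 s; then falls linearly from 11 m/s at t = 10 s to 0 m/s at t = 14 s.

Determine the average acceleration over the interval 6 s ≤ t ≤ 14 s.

Average acceleration = Δv/Δt = (0 − -10)/(14 − 6) = 1.25 m/s².

1.25 m/s²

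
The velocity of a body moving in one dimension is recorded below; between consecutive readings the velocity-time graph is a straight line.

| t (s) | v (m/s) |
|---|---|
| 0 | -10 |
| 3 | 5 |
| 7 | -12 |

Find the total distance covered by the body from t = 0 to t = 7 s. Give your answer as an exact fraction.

1101/34 m

Total distance travelled is ∫|v| dt — sum the magnitudes of each area piece.
0–3 s: v = 0 at t = 2 s; triangle areas 10 + 2.5 = 12.5 m
3–7 s: v = 0 at t = 71/17 s; triangle areas 50/17 + 288/17 = 338/17 m
Total distance = 1101/34 m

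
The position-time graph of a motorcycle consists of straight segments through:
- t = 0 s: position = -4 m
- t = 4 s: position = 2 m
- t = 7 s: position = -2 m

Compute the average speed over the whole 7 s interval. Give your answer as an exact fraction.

Average speed = (total path length)/(elapsed time); on a piecewise-linear x-t graph the path length is Σ|Δx|.
0–4 s: |Δx| = |2 − -4| = 6 m
4–7 s: |Δx| = |-2 − 2| = 4 m
Total path = 10 m; average speed = 10/7 = 10/7 m/s.

10/7 m/s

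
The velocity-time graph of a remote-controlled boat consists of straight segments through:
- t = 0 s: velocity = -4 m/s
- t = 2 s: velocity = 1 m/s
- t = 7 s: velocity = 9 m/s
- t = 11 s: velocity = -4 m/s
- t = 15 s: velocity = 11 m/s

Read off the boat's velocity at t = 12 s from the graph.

-0.25 m/s

On 11–15 s the graph is linear from -4 to 11 m/s: v(12) = -4 + (11 − -4)·(12 − 11)/(15 − 11) = -0.25 m/s.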